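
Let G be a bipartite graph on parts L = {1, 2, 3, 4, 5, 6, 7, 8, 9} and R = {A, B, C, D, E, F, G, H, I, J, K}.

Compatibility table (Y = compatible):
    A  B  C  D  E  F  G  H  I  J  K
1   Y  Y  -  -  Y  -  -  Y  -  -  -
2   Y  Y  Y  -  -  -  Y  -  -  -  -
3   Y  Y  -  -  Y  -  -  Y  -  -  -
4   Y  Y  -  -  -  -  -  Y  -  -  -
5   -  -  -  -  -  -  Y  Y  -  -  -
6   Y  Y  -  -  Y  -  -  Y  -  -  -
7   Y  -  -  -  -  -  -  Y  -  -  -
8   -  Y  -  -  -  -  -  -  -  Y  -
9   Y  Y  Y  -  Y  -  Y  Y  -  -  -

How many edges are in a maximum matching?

A valid assignment of size 7: 1→E, 2→C, 3→A, 4→H, 5→G, 6→B, 8→J.
The set {1, 2, 3, 4, 5, 6, 7, 9} has only 6 neighbours ({A, B, C, E, G, H}), so by Hall's theorem at most 7 of the 9 left vertices can be matched.

7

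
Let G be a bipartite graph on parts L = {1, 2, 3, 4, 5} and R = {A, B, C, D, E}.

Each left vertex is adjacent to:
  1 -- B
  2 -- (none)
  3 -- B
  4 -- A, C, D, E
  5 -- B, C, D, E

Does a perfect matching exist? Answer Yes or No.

The set {1, 2, 3} has only 1 neighbour ({B}), so by Hall's theorem at most 3 of the 5 left vertices can be matched.
Hence no matching covers every left vertex.

No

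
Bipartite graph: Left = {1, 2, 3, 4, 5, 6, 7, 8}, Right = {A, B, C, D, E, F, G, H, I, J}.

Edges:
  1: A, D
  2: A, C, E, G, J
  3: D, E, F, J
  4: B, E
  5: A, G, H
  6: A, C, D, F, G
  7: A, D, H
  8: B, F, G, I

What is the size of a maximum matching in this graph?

For example, pair 1–A, 2–G, 3–J, 4–E, 5–H, 6–F, 7–D, 8–B.
This saturates every left vertex, so 8 is the maximum.

8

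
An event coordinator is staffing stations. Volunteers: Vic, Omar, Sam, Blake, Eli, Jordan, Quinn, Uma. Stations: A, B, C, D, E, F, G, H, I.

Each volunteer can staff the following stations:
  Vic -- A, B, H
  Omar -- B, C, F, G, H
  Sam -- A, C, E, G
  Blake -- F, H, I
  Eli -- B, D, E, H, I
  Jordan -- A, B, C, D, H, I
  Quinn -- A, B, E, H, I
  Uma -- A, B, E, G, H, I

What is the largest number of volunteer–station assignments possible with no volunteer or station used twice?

8

A valid assignment of size 8: Vic-B, Omar-H, Sam-C, Blake-F, Eli-D, Jordan-A, Quinn-E, Uma-G.
All 8 volunteers are matched, so no larger matching exists.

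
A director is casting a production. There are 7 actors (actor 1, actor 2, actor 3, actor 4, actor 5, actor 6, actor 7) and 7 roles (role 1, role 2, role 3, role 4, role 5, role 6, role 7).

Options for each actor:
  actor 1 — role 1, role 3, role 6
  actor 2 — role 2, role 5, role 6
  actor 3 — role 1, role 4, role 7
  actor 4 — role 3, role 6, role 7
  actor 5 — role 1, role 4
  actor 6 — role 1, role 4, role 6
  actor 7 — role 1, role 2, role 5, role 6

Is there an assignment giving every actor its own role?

Yes

For example, pair actor 1–role 6, actor 2–role 2, actor 3–role 7, actor 4–role 3, actor 5–role 4, actor 6–role 1, actor 7–role 5.
Every actor is matched, so this is a perfect matching.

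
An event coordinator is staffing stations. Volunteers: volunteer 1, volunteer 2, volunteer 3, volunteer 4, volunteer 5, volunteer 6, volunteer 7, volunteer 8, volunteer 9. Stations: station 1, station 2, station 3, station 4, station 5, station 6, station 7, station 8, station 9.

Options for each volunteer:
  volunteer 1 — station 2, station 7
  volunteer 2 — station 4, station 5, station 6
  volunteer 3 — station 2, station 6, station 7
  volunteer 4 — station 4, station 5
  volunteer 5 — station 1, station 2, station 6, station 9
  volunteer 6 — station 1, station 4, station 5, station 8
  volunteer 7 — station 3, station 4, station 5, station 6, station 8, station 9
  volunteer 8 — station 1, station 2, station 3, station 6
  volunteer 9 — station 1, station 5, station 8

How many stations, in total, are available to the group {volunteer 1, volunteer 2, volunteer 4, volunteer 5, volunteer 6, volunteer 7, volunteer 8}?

9

The union of neighbours of {volunteer 1, volunteer 2, volunteer 4, volunteer 5, volunteer 6, volunteer 7, volunteer 8} is {station 1, station 2, station 3, station 4, station 5, station 6, station 7, station 8, station 9}, which has 9 elements.
Since |N(S)| = 9 ≥ |S| = 7, Hall's condition holds for this subset.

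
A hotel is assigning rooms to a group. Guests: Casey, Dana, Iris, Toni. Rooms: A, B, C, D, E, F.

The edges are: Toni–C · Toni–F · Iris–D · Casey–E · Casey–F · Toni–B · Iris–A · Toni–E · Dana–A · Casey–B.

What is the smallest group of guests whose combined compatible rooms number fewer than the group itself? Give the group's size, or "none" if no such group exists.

none

A matching saturating every guest exists, for instance Casey→E, Dana→A, Iris→D, Toni→B.
By Hall's marriage theorem, this means |N(S)| ≥ |S| for every subset S, so no violating subset exists.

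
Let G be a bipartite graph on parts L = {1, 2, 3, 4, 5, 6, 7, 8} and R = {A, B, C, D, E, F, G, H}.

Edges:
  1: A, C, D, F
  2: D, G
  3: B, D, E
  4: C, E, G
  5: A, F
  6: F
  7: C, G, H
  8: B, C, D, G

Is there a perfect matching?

Yes

A valid assignment of size 8: 1–D, 2–G, 3–E, 4–C, 5–A, 6–F, 7–H, 8–B.
Every left vertex is matched, so this is a perfect matching.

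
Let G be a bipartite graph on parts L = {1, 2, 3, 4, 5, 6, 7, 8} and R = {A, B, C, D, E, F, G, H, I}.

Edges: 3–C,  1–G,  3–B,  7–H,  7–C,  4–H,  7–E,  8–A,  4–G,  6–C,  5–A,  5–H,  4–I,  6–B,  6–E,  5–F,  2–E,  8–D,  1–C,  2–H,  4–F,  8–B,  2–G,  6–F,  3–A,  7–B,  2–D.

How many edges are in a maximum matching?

8

For example, pair 1→G, 2→D, 3→A, 4→F, 5→H, 6→C, 7→E, 8→B.
This saturates every left vertex, so 8 is the maximum.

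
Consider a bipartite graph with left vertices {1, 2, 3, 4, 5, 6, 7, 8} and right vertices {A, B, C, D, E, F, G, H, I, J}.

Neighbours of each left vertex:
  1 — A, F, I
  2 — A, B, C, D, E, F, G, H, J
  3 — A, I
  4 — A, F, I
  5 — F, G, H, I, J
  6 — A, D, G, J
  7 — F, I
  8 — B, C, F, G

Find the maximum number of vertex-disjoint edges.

7

A valid assignment of size 7: 1-F, 2-E, 3-A, 4-I, 5-G, 6-J, 8-B.
The set {1, 3, 4, 7} has only 3 neighbours ({A, F, I}), so by Hall's theorem at most 7 of the 8 left vertices can be matched.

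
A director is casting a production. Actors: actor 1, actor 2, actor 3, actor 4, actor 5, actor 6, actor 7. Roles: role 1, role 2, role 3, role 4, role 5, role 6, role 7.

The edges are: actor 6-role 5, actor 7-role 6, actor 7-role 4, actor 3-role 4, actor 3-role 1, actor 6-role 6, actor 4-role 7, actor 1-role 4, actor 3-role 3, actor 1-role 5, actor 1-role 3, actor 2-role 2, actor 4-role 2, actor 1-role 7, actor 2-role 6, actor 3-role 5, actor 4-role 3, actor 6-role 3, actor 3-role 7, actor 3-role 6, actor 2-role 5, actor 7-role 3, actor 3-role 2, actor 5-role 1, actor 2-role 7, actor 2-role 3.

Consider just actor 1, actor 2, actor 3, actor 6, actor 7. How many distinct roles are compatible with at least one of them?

7

The union of neighbours of {actor 1, actor 2, actor 3, actor 6, actor 7} is {role 1, role 2, role 3, role 4, role 5, role 6, role 7}, which has 7 elements.
Since |N(S)| = 7 ≥ |S| = 5, Hall's condition holds for this subset.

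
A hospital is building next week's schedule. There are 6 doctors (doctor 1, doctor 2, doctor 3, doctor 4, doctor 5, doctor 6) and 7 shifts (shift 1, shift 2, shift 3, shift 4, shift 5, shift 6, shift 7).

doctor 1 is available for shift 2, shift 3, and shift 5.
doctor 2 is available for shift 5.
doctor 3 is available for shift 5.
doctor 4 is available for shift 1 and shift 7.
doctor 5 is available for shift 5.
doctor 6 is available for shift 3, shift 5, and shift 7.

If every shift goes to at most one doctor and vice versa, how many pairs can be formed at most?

4

One maximum matching: doctor 1–shift 2, doctor 2–shift 5, doctor 4–shift 1, doctor 6–shift 3.
The set {doctor 2, doctor 3, doctor 5} has only 1 neighbour ({shift 5}), so by Hall's theorem at most 4 of the 6 doctors can be matched.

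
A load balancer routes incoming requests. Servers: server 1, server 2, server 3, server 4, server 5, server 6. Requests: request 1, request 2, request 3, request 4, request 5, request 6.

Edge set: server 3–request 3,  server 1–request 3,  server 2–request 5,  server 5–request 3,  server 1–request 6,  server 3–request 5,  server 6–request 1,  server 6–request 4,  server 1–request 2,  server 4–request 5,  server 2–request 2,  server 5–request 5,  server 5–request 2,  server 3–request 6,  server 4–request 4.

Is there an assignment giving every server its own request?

Yes

One maximum matching: server 1→request 3, server 2→request 2, server 3→request 6, server 4→request 4, server 5→request 5, server 6→request 1.
Every server is matched, so this is a perfect matching.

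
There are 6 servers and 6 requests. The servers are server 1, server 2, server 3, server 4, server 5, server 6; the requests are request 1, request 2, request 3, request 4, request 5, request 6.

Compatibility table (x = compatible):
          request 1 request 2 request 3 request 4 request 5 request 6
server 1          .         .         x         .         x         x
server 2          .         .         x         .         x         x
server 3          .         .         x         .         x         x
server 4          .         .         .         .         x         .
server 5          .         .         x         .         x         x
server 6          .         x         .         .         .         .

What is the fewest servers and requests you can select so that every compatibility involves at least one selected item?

The 4 edges server 1–request 3, server 2–request 5, server 3–request 6, server 6–request 2 form a matching, so any vertex cover needs at least 4 vertices (one per matched edge).
Conversely {server 6, request 3, request 5, request 6} meets every edge and has exactly 4 vertices, so 4 is optimal.

4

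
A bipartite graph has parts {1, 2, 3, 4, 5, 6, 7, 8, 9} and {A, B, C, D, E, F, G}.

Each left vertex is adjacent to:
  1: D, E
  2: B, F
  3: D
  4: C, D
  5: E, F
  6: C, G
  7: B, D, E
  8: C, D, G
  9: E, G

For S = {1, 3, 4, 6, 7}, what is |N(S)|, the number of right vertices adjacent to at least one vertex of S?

The union of neighbours of {1, 3, 4, 6, 7} is {B, C, D, E, G}, which has 5 elements.
Since |N(S)| = 5 ≥ |S| = 5, Hall's condition holds for this subset.

5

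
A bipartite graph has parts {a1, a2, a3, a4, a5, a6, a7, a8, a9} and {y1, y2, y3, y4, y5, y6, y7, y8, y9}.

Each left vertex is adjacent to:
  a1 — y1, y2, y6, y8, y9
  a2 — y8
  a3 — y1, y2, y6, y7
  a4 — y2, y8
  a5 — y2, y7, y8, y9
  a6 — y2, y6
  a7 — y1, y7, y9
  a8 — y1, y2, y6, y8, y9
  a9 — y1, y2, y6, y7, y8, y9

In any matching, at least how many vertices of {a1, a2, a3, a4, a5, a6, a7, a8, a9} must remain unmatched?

For example, pair a1–y9, a2–y8, a3–y1, a4–y2, a5–y7, a6–y6.
The set {a1, a2, a3, a4, a5, a6, a7, a8, a9} has only 6 neighbours ({y1, y2, y6, y7, y8, y9}), so by Hall's theorem at most 6 of the 9 left vertices can be matched.
That matches 6 of the 9, leaving 3 unmatched; no matching can do better.

3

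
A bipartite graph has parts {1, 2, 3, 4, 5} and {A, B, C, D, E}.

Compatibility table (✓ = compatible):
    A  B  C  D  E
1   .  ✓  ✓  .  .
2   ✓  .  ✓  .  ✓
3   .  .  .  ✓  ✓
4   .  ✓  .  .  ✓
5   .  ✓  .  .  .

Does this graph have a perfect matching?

A valid assignment of size 5: 1–C, 2–A, 3–D, 4–E, 5–B.
Every left vertex is matched, so this is a perfect matching.

Yes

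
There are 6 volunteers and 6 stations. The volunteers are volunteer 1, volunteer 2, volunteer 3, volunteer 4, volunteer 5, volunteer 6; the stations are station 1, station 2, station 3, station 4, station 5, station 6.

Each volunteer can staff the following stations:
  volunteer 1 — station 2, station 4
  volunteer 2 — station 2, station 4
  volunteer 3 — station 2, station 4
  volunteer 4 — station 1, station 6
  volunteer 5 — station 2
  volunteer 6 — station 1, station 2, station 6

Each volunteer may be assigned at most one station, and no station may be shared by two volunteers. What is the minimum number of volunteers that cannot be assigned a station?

One maximum matching: volunteer 1–station 4, volunteer 2–station 2, volunteer 4–station 6, volunteer 6–station 1.
The set {volunteer 1, volunteer 2, volunteer 3, volunteer 5} has only 2 neighbours ({station 2, station 4}), so by Hall's theorem at most 4 of the 6 volunteers can be matched.
That matches 4 of the 6, leaving 2 unmatched; no matching can do better.

2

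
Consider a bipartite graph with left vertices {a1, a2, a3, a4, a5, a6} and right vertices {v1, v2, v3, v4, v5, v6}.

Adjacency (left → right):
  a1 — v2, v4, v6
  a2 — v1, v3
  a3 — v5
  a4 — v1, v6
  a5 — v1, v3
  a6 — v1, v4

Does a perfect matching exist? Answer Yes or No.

Yes

For example, pair a1→v2, a2→v3, a3→v5, a4→v6, a5→v1, a6→v4.
Every left vertex is matched, so this is a perfect matching.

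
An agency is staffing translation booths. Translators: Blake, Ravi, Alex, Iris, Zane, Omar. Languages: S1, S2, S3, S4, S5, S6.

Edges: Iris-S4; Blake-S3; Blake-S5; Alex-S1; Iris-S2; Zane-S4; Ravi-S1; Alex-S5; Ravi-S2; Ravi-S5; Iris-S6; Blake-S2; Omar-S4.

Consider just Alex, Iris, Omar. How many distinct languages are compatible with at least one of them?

5

The union of neighbours of {Alex, Iris, Omar} is {S1, S2, S4, S5, S6}, which has 5 elements.
Since |N(S)| = 5 ≥ |S| = 3, Hall's condition holds for this subset.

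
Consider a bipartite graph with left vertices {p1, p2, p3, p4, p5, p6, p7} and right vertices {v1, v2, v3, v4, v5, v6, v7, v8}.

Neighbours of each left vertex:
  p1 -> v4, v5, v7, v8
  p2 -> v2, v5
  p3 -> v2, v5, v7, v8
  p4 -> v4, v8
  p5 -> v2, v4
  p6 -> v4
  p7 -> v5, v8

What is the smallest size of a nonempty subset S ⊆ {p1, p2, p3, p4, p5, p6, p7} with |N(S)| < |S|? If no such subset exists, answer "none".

Take S = {p2, p4, p5, p6, p7}. Its neighbourhood is {v2, v4, v5, v8}, so |N(S)| = 4 < |S| = 5.
Every subset of size less than 5 has at least as many neighbours as members, so 5 is the minimum.

5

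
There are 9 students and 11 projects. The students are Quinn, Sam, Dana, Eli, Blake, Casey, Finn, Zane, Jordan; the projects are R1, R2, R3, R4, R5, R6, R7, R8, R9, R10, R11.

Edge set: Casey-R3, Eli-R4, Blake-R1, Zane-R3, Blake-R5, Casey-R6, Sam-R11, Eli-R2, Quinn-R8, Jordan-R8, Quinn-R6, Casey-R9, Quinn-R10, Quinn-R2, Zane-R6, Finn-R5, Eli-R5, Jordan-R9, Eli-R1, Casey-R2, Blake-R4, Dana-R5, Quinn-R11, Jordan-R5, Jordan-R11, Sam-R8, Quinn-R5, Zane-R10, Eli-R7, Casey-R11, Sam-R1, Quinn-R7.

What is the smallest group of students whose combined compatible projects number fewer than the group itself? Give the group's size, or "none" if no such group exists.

Take S = {Dana, Finn}. Its neighbourhood is {R5}, so |N(S)| = 1 < |S| = 2.
No single vertex violates Hall's condition since each has at least one neighbour, so 2 is the minimum.

2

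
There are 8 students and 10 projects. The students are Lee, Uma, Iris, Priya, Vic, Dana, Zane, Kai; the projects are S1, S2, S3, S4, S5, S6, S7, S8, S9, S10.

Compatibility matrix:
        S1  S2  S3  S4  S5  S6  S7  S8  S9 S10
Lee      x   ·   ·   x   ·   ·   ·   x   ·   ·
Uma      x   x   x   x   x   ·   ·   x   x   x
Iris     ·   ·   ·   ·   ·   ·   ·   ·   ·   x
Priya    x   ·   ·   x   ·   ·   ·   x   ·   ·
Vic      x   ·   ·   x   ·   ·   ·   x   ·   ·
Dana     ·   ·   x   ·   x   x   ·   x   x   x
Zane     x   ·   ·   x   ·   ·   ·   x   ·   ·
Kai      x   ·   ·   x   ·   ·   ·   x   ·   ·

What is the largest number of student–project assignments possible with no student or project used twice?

6

A valid assignment of size 6: Lee-S8, Uma-S2, Iris-S10, Priya-S1, Vic-S4, Dana-S6.
The set {Lee, Priya, Vic, Zane, Kai} has only 3 neighbours ({S1, S4, S8}), so by Hall's theorem at most 6 of the 8 students can be matched.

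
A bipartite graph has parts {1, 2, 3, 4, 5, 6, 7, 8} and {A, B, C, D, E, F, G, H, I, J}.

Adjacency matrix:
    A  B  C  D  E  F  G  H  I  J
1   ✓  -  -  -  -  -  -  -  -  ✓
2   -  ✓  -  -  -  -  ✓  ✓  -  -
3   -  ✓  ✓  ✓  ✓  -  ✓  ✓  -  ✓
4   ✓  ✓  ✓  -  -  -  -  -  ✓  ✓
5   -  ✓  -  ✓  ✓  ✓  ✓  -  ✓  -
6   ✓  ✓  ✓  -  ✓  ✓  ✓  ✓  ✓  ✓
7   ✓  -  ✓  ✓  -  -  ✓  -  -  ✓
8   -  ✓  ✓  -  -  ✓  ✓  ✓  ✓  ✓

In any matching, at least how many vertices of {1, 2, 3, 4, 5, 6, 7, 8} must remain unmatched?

0

For example, pair 1-A, 2-B, 3-H, 4-I, 5-F, 6-E, 7-G, 8-J.
All 8 left vertices are matched, so no larger matching exists.
That matches 8 of the 8, leaving 0 unmatched; no matching can do better.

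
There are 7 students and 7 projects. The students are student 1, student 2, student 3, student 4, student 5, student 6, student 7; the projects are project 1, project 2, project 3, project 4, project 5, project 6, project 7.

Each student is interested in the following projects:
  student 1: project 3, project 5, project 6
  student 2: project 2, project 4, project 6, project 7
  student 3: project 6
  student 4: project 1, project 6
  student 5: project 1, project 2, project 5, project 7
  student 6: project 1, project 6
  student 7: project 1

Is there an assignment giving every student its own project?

The set {student 3, student 4, student 6, student 7} has only 2 neighbours ({project 1, project 6}), so by Hall's theorem at most 5 of the 7 students can be matched.
Hence no matching covers every student.

No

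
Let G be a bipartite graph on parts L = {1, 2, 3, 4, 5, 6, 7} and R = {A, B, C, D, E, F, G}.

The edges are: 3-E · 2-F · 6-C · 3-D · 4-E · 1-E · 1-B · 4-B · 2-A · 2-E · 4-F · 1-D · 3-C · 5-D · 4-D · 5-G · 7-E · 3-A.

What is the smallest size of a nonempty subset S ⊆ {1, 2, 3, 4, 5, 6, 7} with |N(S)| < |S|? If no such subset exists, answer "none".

none

A matching saturating every left vertex exists, for instance 1→B, 2→A, 3→D, 4→F, 5→G, 6→C, 7→E.
By Hall's marriage theorem, this means |N(S)| ≥ |S| for every subset S, so no violating subset exists.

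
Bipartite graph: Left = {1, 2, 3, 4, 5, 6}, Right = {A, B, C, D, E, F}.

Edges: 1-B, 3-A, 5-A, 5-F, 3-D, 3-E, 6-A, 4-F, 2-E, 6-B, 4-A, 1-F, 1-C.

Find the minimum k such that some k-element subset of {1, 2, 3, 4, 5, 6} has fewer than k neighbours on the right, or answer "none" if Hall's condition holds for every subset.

none

A matching saturating every left vertex exists, for instance 1→C, 2→E, 3→D, 4→A, 5→F, 6→B.
By Hall's marriage theorem, this means |N(S)| ≥ |S| for every subset S, so no violating subset exists.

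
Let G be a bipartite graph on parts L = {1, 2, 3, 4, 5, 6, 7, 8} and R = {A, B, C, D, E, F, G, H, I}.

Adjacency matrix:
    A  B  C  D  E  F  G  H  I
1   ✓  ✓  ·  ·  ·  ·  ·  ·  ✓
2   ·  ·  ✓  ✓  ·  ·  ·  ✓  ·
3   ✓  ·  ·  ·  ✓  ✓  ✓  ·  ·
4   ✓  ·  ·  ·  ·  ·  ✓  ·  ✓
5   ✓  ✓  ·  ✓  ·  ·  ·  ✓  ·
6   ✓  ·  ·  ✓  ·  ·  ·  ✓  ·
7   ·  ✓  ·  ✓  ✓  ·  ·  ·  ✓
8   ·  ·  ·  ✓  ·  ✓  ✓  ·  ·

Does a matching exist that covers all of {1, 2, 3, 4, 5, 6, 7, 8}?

Yes

For example, pair 1–A, 2–C, 3–E, 4–I, 5–D, 6–H, 7–B, 8–F.
Every left vertex is matched, so this matching saturates all of them.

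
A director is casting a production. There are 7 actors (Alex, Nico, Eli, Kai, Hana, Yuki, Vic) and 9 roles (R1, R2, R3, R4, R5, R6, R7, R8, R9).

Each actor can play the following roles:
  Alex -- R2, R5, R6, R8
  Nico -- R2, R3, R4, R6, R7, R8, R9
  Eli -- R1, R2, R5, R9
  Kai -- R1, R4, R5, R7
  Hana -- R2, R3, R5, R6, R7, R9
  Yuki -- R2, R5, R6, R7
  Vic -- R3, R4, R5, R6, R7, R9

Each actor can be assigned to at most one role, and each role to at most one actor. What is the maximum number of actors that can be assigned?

7

One maximum matching: Alex–R8, Nico–R3, Eli–R5, Kai–R4, Hana–R6, Yuki–R7, Vic–R9.
All 7 actors are matched, so no larger matching exists.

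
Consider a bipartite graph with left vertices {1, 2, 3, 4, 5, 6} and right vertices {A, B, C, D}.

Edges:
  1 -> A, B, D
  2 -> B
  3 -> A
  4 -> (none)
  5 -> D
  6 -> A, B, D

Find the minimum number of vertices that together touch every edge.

3

The 3 edges 1–D, 2–B, 3–A form a matching, so any vertex cover needs at least 3 vertices (one per matched edge).
Conversely {A, B, D} meets every edge and has exactly 3 vertices, so 3 is optimal.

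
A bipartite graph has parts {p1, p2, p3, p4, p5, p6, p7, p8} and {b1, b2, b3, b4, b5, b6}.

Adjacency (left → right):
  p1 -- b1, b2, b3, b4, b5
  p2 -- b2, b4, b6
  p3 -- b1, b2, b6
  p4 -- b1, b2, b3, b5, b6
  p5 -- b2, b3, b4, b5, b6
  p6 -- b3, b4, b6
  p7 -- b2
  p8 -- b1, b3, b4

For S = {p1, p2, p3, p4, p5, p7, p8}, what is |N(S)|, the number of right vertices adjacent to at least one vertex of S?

The union of neighbours of {p1, p2, p3, p4, p5, p7, p8} is {b1, b2, b3, b4, b5, b6}, which has 6 elements.
Since |N(S)| = 6 < |S| = 7, Hall's condition fails for this subset.

6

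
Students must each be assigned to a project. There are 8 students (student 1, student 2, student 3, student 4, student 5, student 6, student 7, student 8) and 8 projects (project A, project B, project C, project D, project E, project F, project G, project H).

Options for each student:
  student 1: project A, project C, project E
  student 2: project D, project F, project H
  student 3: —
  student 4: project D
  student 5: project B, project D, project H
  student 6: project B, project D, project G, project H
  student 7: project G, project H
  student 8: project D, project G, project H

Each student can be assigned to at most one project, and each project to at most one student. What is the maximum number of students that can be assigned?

6

A valid assignment of size 6: student 1–project E, student 2–project F, student 4–project D, student 5–project B, student 6–project H, student 7–project G.
The set {student 3, student 4, student 5, student 6, student 7, student 8} has only 4 neighbours ({project B, project D, project G, project H}), so by Hall's theorem at most 6 of the 8 students can be matched.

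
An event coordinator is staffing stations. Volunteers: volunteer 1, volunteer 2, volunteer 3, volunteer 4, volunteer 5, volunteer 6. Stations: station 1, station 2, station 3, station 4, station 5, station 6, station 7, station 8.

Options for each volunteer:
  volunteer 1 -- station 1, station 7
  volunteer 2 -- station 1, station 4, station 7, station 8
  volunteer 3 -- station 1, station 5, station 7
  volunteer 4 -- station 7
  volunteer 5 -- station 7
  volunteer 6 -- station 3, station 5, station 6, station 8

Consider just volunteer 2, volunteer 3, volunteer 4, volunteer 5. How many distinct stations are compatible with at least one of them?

5

The union of neighbours of {volunteer 2, volunteer 3, volunteer 4, volunteer 5} is {station 1, station 4, station 5, station 7, station 8}, which has 5 elements.
Since |N(S)| = 5 ≥ |S| = 4, Hall's condition holds for this subset.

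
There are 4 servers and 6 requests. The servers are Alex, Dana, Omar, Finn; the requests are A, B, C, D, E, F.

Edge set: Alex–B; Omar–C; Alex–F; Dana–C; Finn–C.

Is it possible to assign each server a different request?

The set {Dana, Omar, Finn} has only 1 neighbour ({C}), so by Hall's theorem at most 2 of the 4 servers can be matched.
Hence no matching covers every server.

No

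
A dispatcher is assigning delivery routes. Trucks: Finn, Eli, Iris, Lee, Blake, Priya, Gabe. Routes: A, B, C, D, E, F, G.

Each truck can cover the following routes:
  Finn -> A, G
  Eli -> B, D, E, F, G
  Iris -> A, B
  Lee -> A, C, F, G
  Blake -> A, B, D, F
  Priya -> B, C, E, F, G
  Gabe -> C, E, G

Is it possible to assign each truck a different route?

Yes

One maximum matching: Finn-A, Eli-G, Iris-B, Lee-C, Blake-D, Priya-F, Gabe-E.
Every truck is matched, so this is a perfect matching.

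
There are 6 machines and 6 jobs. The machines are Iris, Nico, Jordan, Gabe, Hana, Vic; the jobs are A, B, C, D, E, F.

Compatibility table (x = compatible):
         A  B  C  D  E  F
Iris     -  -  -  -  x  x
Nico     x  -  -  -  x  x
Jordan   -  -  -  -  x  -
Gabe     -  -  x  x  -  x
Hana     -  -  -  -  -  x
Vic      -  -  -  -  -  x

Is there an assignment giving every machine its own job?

The set {Iris, Jordan, Hana, Vic} has only 2 neighbours ({E, F}), so by Hall's theorem at most 4 of the 6 machines can be matched.
Hence no matching covers every machine.

No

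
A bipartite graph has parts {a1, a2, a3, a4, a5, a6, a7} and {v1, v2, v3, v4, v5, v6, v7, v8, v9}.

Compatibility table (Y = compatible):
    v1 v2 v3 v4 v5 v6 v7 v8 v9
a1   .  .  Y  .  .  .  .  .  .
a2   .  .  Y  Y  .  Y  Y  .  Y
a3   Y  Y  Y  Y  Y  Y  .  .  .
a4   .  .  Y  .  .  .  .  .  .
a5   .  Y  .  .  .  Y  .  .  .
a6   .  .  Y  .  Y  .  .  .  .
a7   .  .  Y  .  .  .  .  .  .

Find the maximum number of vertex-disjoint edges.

A valid assignment of size 5: a1→v3, a2→v4, a3→v6, a5→v2, a6→v5.
The set {a1, a4, a7} has only 1 neighbour ({v3}), so by Hall's theorem at most 5 of the 7 left vertices can be matched.

5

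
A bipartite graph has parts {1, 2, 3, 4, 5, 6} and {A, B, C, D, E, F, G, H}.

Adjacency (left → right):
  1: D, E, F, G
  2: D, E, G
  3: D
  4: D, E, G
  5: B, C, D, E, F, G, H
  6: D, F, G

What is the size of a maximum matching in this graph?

A valid assignment of size 5: 1–F, 2–G, 3–D, 4–E, 5–H.
The set {1, 2, 3, 4, 6} has only 4 neighbours ({D, E, F, G}), so by Hall's theorem at most 5 of the 6 left vertices can be matched.

5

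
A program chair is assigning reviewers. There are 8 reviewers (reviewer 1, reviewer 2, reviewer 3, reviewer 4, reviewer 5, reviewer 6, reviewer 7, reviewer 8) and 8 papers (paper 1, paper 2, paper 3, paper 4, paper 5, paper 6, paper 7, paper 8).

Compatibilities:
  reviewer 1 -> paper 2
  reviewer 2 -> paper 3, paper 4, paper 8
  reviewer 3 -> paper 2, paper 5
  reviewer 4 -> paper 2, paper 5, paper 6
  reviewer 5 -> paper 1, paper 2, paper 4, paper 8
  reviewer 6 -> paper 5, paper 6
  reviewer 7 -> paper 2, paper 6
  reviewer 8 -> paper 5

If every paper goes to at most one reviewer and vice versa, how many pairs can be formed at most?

5

One maximum matching: reviewer 1-paper 2, reviewer 2-paper 3, reviewer 3-paper 5, reviewer 4-paper 6, reviewer 5-paper 4.
The set {reviewer 1, reviewer 3, reviewer 4, reviewer 6, reviewer 7, reviewer 8} has only 3 neighbours ({paper 2, paper 5, paper 6}), so by Hall's theorem at most 5 of the 8 reviewers can be matched.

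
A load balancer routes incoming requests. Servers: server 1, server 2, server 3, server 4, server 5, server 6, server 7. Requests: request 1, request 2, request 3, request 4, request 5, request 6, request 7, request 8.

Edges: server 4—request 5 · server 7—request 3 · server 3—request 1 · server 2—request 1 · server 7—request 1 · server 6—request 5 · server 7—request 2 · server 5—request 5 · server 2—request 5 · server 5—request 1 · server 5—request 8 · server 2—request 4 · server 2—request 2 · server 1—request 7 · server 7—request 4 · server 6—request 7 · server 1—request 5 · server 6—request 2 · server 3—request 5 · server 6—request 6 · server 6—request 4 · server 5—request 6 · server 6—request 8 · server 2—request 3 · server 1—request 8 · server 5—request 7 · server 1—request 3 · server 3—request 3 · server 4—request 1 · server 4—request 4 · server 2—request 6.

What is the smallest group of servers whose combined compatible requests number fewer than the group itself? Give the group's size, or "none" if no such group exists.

A matching saturating every server exists, for instance server 1→request 3, server 2→request 6, server 3→request 1, server 4→request 5, server 5→request 7, server 6→request 2, server 7→request 4.
By Hall's marriage theorem, this means |N(S)| ≥ |S| for every subset S, so no violating subset exists.

none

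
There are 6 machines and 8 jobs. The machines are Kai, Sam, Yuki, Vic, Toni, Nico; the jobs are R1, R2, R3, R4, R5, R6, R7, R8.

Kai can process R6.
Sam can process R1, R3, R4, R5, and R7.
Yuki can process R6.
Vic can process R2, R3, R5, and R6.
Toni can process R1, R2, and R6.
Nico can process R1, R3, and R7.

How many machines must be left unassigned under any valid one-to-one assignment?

For example, pair Kai–R6, Sam–R4, Vic–R3, Toni–R2, Nico–R7.
The set {Kai, Yuki} has only 1 neighbour ({R6}), so by Hall's theorem at most 5 of the 6 machines can be matched.
That matches 5 of the 6, leaving 1 unmatched; no matching can do better.

1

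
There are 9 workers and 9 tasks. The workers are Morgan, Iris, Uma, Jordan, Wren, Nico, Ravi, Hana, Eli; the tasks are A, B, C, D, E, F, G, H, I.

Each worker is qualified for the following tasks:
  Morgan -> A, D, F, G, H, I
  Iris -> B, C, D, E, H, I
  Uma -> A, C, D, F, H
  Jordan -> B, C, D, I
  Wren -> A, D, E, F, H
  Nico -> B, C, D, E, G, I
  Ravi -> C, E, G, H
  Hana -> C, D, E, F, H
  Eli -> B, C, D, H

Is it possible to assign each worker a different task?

Yes

For example, pair Morgan→G, Iris→I, Uma→F, Jordan→C, Wren→A, Nico→D, Ravi→E, Hana→H, Eli→B.
All 9 workers are covered.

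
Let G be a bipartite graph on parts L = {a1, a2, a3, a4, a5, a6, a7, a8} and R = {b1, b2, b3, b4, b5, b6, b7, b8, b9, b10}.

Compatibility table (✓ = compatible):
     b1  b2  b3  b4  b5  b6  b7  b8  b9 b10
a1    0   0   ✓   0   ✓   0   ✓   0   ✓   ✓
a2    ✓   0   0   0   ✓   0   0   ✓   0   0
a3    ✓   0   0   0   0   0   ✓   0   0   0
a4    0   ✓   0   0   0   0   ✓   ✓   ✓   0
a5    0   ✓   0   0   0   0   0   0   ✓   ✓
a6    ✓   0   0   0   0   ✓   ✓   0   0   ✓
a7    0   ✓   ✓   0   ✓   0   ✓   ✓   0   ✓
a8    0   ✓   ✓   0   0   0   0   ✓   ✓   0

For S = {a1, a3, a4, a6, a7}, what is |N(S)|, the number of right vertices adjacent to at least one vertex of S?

The union of neighbours of {a1, a3, a4, a6, a7} is {b1, b2, b3, b5, b6, b7, b8, b9, b10}, which has 9 elements.
Since |N(S)| = 9 ≥ |S| = 5, Hall's condition holds for this subset.

9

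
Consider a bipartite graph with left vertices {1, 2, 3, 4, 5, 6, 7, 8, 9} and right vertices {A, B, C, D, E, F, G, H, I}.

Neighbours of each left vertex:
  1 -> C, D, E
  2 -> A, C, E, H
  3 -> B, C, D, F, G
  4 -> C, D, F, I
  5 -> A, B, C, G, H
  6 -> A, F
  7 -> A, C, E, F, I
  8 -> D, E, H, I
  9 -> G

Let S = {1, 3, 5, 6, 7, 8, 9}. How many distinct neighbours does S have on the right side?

9

The union of neighbours of {1, 3, 5, 6, 7, 8, 9} is {A, B, C, D, E, F, G, H, I}, which has 9 elements.
Since |N(S)| = 9 ≥ |S| = 7, Hall's condition holds for this subset.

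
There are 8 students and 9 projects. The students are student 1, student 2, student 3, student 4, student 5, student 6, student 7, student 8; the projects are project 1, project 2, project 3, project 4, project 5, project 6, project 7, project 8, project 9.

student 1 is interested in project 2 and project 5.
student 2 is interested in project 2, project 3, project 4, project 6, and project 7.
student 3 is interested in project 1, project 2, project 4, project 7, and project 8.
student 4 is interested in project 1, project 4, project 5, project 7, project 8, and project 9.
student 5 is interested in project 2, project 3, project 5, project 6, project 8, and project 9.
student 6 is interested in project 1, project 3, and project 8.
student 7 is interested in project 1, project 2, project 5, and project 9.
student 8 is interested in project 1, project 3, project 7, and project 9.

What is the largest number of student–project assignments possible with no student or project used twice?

A valid assignment of size 8: student 1→project 5, student 2→project 7, student 3→project 2, student 4→project 4, student 5→project 3, student 6→project 8, student 7→project 1, student 8→project 9.
This saturates every student, so 8 is the maximum.

8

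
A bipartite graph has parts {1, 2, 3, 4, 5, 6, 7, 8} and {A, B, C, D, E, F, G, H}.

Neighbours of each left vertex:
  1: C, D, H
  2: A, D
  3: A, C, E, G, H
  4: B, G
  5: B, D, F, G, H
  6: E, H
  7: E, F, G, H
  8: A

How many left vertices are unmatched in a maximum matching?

0

A valid assignment of size 8: 1-C, 2-D, 3-G, 4-B, 5-H, 6-E, 7-F, 8-A.
This saturates every left vertex, so 8 is the maximum.
That matches 8 of the 8, leaving 0 unmatched; no matching can do better.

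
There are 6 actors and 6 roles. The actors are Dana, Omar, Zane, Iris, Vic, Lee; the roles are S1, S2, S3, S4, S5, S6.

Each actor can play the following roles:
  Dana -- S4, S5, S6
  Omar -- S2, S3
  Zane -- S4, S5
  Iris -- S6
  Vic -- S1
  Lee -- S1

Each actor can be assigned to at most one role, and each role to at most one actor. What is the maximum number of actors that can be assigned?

For example, pair Dana–S4, Omar–S2, Zane–S5, Iris–S6, Vic–S1.
The set {Vic, Lee} has only 1 neighbour ({S1}), so by Hall's theorem at most 5 of the 6 actors can be matched.

5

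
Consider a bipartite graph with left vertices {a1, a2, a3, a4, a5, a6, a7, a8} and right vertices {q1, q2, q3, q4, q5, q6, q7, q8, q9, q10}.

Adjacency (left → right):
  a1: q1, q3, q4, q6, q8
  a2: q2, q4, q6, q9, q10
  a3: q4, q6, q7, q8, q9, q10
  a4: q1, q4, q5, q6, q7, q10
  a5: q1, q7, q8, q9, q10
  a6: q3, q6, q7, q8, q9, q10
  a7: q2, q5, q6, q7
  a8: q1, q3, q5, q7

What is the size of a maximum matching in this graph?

One maximum matching: a1→q8, a2→q4, a3→q6, a4→q1, a5→q7, a6→q9, a7→q2, a8→q5.
This saturates every left vertex, so 8 is the maximum.

8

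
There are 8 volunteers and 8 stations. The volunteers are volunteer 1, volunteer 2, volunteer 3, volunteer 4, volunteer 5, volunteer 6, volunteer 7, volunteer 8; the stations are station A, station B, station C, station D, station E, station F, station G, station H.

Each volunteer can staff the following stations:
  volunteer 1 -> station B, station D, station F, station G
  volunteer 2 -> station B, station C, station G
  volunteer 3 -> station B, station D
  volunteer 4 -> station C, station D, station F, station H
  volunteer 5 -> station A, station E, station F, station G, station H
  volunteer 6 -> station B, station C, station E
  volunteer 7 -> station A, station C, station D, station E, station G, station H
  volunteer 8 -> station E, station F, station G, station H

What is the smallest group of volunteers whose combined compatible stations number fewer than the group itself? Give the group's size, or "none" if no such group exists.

none

A matching saturating every volunteer exists, for instance volunteer 1→station B, volunteer 2→station C, volunteer 3→station D, volunteer 4→station H, volunteer 5→station G, volunteer 6→station E, volunteer 7→station A, volunteer 8→station F.
By Hall's marriage theorem, this means |N(S)| ≥ |S| for every subset S, so no violating subset exists.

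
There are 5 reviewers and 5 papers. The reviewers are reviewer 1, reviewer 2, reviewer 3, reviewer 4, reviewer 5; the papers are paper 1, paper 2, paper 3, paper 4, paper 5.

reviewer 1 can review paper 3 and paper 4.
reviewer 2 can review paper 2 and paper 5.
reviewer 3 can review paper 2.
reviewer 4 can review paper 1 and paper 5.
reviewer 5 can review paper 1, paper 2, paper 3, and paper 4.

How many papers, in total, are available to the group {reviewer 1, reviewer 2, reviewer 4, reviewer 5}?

5

The union of neighbours of {reviewer 1, reviewer 2, reviewer 4, reviewer 5} is {paper 1, paper 2, paper 3, paper 4, paper 5}, which has 5 elements.
Since |N(S)| = 5 ≥ |S| = 4, Hall's condition holds for this subset.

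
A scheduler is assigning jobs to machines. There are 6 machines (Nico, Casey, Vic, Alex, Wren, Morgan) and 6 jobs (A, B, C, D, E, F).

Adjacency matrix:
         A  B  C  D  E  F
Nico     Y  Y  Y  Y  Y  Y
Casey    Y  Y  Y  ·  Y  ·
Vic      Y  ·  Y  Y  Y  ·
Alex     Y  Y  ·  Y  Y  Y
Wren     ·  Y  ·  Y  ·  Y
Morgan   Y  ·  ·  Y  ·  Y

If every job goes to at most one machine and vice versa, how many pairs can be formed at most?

6

A valid assignment of size 6: Nico-E, Casey-B, Vic-C, Alex-A, Wren-D, Morgan-F.
This saturates every machine, so 6 is the maximum.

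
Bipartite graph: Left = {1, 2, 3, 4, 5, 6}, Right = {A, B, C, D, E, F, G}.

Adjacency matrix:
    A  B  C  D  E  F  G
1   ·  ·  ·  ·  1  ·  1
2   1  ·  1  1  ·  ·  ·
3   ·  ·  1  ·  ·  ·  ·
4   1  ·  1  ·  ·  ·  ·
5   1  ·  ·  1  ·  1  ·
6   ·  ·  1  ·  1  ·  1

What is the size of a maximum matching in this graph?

6

For example, pair 1→G, 2→D, 3→C, 4→A, 5→F, 6→E.
This saturates every left vertex, so 6 is the maximum.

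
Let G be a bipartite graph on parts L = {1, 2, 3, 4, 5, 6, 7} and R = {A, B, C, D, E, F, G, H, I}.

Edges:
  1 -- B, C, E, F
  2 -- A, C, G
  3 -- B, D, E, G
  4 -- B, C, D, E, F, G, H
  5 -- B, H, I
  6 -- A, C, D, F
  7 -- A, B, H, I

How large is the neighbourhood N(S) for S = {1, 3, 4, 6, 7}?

The union of neighbours of {1, 3, 4, 6, 7} is {A, B, C, D, E, F, G, H, I}, which has 9 elements.
Since |N(S)| = 9 ≥ |S| = 5, Hall's condition holds for this subset.

9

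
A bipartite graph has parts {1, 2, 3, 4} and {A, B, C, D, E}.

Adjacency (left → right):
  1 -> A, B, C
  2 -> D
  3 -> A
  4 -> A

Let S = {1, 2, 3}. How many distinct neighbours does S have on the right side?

4

The union of neighbours of {1, 2, 3} is {A, B, C, D}, which has 4 elements.
Since |N(S)| = 4 ≥ |S| = 3, Hall's condition holds for this subset.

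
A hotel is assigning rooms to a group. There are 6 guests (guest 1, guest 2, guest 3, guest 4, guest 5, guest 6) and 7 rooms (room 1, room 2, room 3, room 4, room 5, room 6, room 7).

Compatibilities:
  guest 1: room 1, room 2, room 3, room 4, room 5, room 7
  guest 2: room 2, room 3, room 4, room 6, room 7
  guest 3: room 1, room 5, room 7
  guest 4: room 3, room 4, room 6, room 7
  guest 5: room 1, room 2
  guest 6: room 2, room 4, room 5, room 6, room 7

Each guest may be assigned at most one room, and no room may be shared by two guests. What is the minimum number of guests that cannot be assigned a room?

0

For example, pair guest 1–room 5, guest 2–room 2, guest 3–room 7, guest 4–room 3, guest 5–room 1, guest 6–room 4.
This saturates every guest, so 6 is the maximum.
That matches 6 of the 6, leaving 0 unmatched; no matching can do better.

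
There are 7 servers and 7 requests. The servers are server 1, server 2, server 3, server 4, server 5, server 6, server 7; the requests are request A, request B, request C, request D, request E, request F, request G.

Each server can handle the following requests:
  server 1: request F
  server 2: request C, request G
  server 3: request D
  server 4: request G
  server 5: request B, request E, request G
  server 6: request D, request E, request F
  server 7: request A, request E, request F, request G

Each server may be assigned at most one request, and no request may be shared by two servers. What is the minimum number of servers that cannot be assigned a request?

A valid assignment of size 7: server 1-request F, server 2-request C, server 3-request D, server 4-request G, server 5-request B, server 6-request E, server 7-request A.
This saturates every server, so 7 is the maximum.
That matches 7 of the 7, leaving 0 unmatched; no matching can do better.

0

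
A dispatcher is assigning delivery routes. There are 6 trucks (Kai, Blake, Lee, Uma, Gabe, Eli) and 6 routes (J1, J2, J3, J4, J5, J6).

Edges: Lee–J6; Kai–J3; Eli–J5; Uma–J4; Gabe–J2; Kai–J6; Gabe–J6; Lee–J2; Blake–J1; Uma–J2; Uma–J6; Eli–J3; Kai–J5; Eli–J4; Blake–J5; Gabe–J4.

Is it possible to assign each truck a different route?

A valid assignment of size 6: Kai→J5, Blake→J1, Lee→J2, Uma→J4, Gabe→J6, Eli→J3.
Every truck is matched, so this is a perfect matching.

Yes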